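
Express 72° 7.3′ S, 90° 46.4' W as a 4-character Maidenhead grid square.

EB47

Offset from 180°W / 90°S: lon 89.23°, lat 17.88°.
Field (20°×10°, letters A–R): 89.23/20 → 4 → E, 17.88/10 → 1 → B; chars EB.
Square (2°×1°, digits 0–9): 9.23/2 → 4, 7.88/1 → 7; chars 47.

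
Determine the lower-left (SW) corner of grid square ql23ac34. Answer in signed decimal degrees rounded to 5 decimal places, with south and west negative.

23.10000, 144.02500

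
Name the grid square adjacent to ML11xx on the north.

Latitude subsquare x = 23; +1 → 24, wraps to 0 = a, carry into square.
Latitude square 1; +1 → 2.
The longitude characters are unchanged.

ML12xa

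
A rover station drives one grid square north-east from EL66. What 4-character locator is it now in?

EL77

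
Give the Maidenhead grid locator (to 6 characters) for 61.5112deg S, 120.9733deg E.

Offset from 180°W / 90°S: lon 300.9733°, lat 28.4888°.
Field: lon ⌊300.9733/20⌋ = 15 → P; lat ⌊28.4888/10⌋ = 2 → C.
Square: lon ⌊0.9733/2⌋ = 0; lat ⌊8.4888/1⌋ = 8.
Subsquare: lon ⌊0.9733/0.0833333⌋ = 11 → l; lat ⌊0.4888/0.0416667⌋ = 11 → l.

PC08ll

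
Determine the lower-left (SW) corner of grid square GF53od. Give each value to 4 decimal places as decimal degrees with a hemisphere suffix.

Field G=6, F=5: +6·20° lon, +5·10° lat → SW at lon -60°, lat -40°.
Square 5, 3: +5·2° lon, +3·1° lat → SW at lon -50°, lat -37°.
Subsquare o=14, d=3: +14·0.0833333° lon, +3·0.0416667° lat → SW at lon -48.8333°, lat -36.875°.
latitude 36.8750° S, longitude 48.8333° W.

36.8750° S, 48.8333° W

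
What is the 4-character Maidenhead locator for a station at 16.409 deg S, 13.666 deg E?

JH63

Offset from 180°W / 90°S: lon 193.67°, lat 73.59°.
Field (20°×10°, letters A–R): lon ⌊193.67/20⌋ = 9 → J; lat ⌊73.59/10⌋ = 7 → H.
Square (2°×1°, digits 0–9): lon ⌊13.67/2⌋ = 6; lat ⌊3.59/1⌋ = 3.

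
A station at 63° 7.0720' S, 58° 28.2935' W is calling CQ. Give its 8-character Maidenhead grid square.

Offset from 180°W / 90°S: lon 121.52844°, lat 26.88213°.
Field: 121.52844/20 → 6 → G, 26.88213/10 → 2 → C; chars GC.
Square: 1.52844/2 → 0, 6.88213/1 → 6; chars 06.
Subsquare: 1.52844/0.0833333 → 18 → s, 0.88213/0.0416667 → 21 → v; chars sv.
Extended square: 0.02844/0.00833333 → 3, 0.00713/0.00416667 → 1; chars 31.

GC06sv31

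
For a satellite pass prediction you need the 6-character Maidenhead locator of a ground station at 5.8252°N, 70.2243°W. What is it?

FJ45vt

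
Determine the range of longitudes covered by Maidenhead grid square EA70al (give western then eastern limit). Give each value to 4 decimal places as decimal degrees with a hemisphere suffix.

Field E=4, A=0: +4·20° lon, +0·10° lat → SW at lon -100°, lat -90°.
Square 7, 0: +7·2° lon, +0·1° lat → SW at lon -86°, lat -90°.
Subsquare a=0, l=11: +0·0.0833333° lon, +11·0.0416667° lat → SW at lon -86°, lat -89.5417°.
Cell spans 0.0833333° lon × 0.0416667° lat.
west 86.0000° W, east 85.9167° W.

86.0000° W, 85.9167° W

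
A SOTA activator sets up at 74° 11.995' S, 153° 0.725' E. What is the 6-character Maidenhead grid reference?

Add 180° to longitude and 90° to latitude: 333.0121, 15.8001.
Field: 333.0121/20 → 16 → Q, 15.8001/10 → 1 → B; chars QB.
Square: 13.0121/2 → 6, 5.8001/1 → 5; chars 65.
Subsquare: 1.0121/0.0833333 → 12 → m, 0.8001/0.0416667 → 19 → t; chars mt.

QB65mt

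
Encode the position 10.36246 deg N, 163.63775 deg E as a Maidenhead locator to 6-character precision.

Add 180° to longitude and 90° to latitude: 343.6377, 100.3625.
Field (20°×10°, letters A–R): lon ⌊343.6377/20⌋ = 17 → R; lat ⌊100.3625/10⌋ = 10 → K.
Square (2°×1°, digits 0–9): lon ⌊3.6377/2⌋ = 1; lat ⌊0.3625/1⌋ = 0.
Subsquare (5′×2.5′, letters a–x): lon ⌊1.6377/0.0833333⌋ = 19 → t; lat ⌊0.3625/0.0416667⌋ = 8 → i.

RK10ti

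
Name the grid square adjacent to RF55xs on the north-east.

RF65at

Longitude subsquare x = 23; +1 → 24, wraps to 0 = a, carry into square.
Longitude square 5; +1 → 6.
Latitude subsquare s = 18; +1 → 19 = t.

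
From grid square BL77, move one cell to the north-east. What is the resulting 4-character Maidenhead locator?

Longitude square 7; +1 → 8.
Latitude square 7; +1 → 8.

BL88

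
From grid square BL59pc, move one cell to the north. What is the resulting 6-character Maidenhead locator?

Latitude subsquare c = 2; +1 → 3 = d.
The longitude characters are unchanged.

BL59pd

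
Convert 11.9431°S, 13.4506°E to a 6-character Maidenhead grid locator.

JH68rb

Offset from 180°W / 90°S: lon 193.4506°, lat 78.0569°.
Field: 193.4506/20 → 9 → J, 78.0569/10 → 7 → H; chars JH.
Square: 13.4506/2 → 6, 8.0569/1 → 8; chars 68.
Subsquare: 1.4506/0.0833333 → 17 → r, 0.0569/0.0416667 → 1 → b; chars rb.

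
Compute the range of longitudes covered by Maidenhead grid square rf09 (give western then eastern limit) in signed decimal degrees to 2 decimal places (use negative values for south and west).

160.00, 162.00

Field R=17, F=5: +17·20° lon, +5·10° lat → SW at lon 160°, lat -40°.
Square 0, 9: +0·2° lon, +9·1° lat → SW at lon 160°, lat -31°.
Cell spans 2° lon × 1° lat.
west 160.00, east 162.00.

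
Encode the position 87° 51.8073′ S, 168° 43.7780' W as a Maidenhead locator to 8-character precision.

Add 180° to longitude and 90° to latitude: 11.27037, 2.13654.
Field (20°×10°, letters A–R): lon ⌊11.27037/20⌋ = 0 → A; lat ⌊2.13654/10⌋ = 0 → A.
Square (2°×1°, digits 0–9): lon ⌊11.27037/2⌋ = 5; lat ⌊2.13654/1⌋ = 2.
Subsquare (5′×2.5′, letters a–x): lon ⌊1.27037/0.0833333⌋ = 15 → p; lat ⌊0.13654/0.0416667⌋ = 3 → d.
Extended square (30″×15″, digits 0–9): lon ⌊0.02037/0.00833333⌋ = 2; lat ⌊0.01154/0.00416667⌋ = 2.

AA52pd22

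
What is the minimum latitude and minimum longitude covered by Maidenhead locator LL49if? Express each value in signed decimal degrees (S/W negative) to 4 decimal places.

29.2083, 48.6667

Field L=11, L=11: +11·20° lon, +11·10° lat → SW at lon 40°, lat 20°.
Square 4, 9: +4·2° lon, +9·1° lat → SW at lon 48°, lat 29°.
Subsquare i=8, f=5: +8·0.0833333° lon, +5·0.0416667° lat → SW at lon 48.6667°, lat 29.2083°.
latitude 29.2083, longitude 48.6667.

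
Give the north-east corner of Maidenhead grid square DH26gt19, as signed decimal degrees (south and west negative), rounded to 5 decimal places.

-13.16667, -115.48333

Field D=3, H=7: +3·20° lon, +7·10° lat → SW at lon -120°, lat -20°.
Square 2, 6: +2·2° lon, +6·1° lat → SW at lon -116°, lat -14°.
Subsquare g=6, t=19: +6·0.0833333° lon, +19·0.0416667° lat → SW at lon -115.5°, lat -13.2083°.
Extended square 1, 9: +1·0.00833333° lon, +9·0.00416667° lat → SW at lon -115.492°, lat -13.1708°.
Cell spans 0.00833333° lon × 0.00416667° lat. NE corner is SW corner plus one full cell.
latitude -13.16667, longitude -115.48333.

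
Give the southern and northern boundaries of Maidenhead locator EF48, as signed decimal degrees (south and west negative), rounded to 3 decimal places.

Field E=4, F=5: +4·20° lon, +5·10° lat → SW at lon -100°, lat -40°.
Square 4, 8: +4·2° lon, +8·1° lat → SW at lon -92°, lat -32°.
Cell spans 2° lon × 1° lat.
south -32.000, north -31.000.

-32.000, -31.000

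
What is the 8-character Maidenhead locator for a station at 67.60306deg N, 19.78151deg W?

Offset from 180°W / 90°S: lon 160.21849°, lat 157.60306°.
Field: 160.21849/20 → 8 → I, 157.60306/10 → 15 → P; chars IP.
Square: 0.21849/2 → 0, 7.60306/1 → 7; chars 07.
Subsquare: 0.21849/0.0833333 → 2 → c, 0.60306/0.0416667 → 14 → o; chars co.
Extended square: 0.05182/0.00833333 → 6, 0.01973/0.00416667 → 4; chars 64.

IP07co64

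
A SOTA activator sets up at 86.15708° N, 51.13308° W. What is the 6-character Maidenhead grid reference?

GR46kd

Add 180° to longitude and 90° to latitude: 128.8669, 176.1571.
Field: 128.8669/20 → 6 → G, 176.1571/10 → 17 → R; chars GR.
Square: 8.8669/2 → 4, 6.1571/1 → 6; chars 46.
Subsquare: 0.8669/0.0833333 → 10 → k, 0.1571/0.0416667 → 3 → d; chars kd.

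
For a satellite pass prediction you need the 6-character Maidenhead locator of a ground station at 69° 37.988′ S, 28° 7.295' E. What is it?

KC40bi

Add 180° to longitude and 90° to latitude: 208.1216, 20.3669.
Field: 208.1216/20 → 10 → K, 20.3669/10 → 2 → C; chars KC.
Square: 8.1216/2 → 4, 0.3669/1 → 0; chars 40.
Subsquare: 0.1216/0.0833333 → 1 → b, 0.3669/0.0416667 → 8 → i; chars bi.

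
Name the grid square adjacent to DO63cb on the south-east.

Longitude subsquare c = 2; +1 → 3 = d.
Latitude subsquare b = 1; −1 → 0 = a.

DO63da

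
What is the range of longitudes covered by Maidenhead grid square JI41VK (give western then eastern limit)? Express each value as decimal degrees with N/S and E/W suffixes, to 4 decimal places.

9.7500° E, 9.8333° E

Field J=9, I=8: +9·20° lon, +8·10° lat → SW at lon 0°, lat -10°.
Square 4, 1: +4·2° lon, +1·1° lat → SW at lon 8°, lat -9°.
Subsquare v=21, k=10: +21·0.0833333° lon, +10·0.0416667° lat → SW at lon 9.75°, lat -8.58333°.
Cell spans 0.0833333° lon × 0.0416667° lat.
west 9.7500° E, east 9.8333° E.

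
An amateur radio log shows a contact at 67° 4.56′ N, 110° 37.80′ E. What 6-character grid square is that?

Shift to the Maidenhead origin (180°W, 90°S): lon 290.6300, lat 157.0760.
Field: lon ⌊290.6300/20⌋ = 14 → O; lat ⌊157.0760/10⌋ = 15 → P.
Square: lon ⌊10.6300/2⌋ = 5; lat ⌊7.0760/1⌋ = 7.
Subsquare: lon ⌊0.6300/0.0833333⌋ = 7 → h; lat ⌊0.0760/0.0416667⌋ = 1 → b.

OP57hb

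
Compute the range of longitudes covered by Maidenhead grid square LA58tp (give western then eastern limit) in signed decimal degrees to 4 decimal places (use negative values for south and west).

51.5833, 51.6667

Field L=11, A=0: +11·20° lon, +0·10° lat → SW at lon 40°, lat -90°.
Square 5, 8: +5·2° lon, +8·1° lat → SW at lon 50°, lat -82°.
Subsquare t=19, p=15: +19·0.0833333° lon, +15·0.0416667° lat → SW at lon 51.5833°, lat -81.375°.
Cell spans 0.0833333° lon × 0.0416667° lat.
west 51.5833, east 51.6667.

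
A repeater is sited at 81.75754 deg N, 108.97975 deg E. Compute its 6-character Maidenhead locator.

OR41ls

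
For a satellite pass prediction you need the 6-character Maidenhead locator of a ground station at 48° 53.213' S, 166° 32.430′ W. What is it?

Shift to the Maidenhead origin (180°W, 90°S): lon 13.4595, lat 41.1131.
Field (20°×10°, letters A–R): lon ⌊13.4595/20⌋ = 0 → A; lat ⌊41.1131/10⌋ = 4 → E.
Square (2°×1°, digits 0–9): lon ⌊13.4595/2⌋ = 6; lat ⌊1.1131/1⌋ = 1.
Subsquare (5′×2.5′, letters a–x): lon ⌊1.4595/0.0833333⌋ = 17 → r; lat ⌊0.1131/0.0416667⌋ = 2 → c.

AE61rc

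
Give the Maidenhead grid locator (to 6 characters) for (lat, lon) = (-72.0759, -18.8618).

Offset from 180°W / 90°S: lon 161.1382°, lat 17.9241°.
Field: lon ⌊161.1382/20⌋ = 8 → I; lat ⌊17.9241/10⌋ = 1 → B.
Square: lon ⌊1.1382/2⌋ = 0; lat ⌊7.9241/1⌋ = 7.
Subsquare: lon ⌊1.1382/0.0833333⌋ = 13 → n; lat ⌊0.9241/0.0416667⌋ = 22 → w.

IB07nw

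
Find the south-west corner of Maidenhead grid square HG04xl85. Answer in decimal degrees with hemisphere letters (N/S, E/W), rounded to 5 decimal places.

Field H=7, G=6: +7·20° lon, +6·10° lat → SW at lon -40°, lat -30°.
Square 0, 4: +0·2° lon, +4·1° lat → SW at lon -40°, lat -26°.
Subsquare x=23, l=11: +23·0.0833333° lon, +11·0.0416667° lat → SW at lon -38.0833°, lat -25.5417°.
Extended square 8, 5: +8·0.00833333° lon, +5·0.00416667° lat → SW at lon -38.0167°, lat -25.5208°.
latitude 25.52083° S, longitude 38.01667° W.

25.52083° S, 38.01667° W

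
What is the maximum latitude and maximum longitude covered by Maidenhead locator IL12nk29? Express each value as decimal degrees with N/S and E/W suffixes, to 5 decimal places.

22.45833° N, 16.89167° W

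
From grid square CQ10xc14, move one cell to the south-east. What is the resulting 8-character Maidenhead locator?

Longitude extended square 1; +1 → 2.
Latitude extended square 4; −1 → 3.

CQ10xc23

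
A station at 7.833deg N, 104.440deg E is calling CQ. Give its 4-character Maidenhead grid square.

OJ27

Offset from 180°W / 90°S: lon 284.44°, lat 97.83°.
Field: lon ⌊284.44/20⌋ = 14 → O; lat ⌊97.83/10⌋ = 9 → J.
Square: lon ⌊4.44/2⌋ = 2; lat ⌊7.83/1⌋ = 7.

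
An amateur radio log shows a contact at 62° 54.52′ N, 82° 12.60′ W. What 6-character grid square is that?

EP82vv

Offset from 180°W / 90°S: lon 97.7900°, lat 152.9087°.
Field: lon ⌊97.7900/20⌋ = 4 → E; lat ⌊152.9087/10⌋ = 15 → P.
Square: lon ⌊17.7900/2⌋ = 8; lat ⌊2.9087/1⌋ = 2.
Subsquare: lon ⌊1.7900/0.0833333⌋ = 21 → v; lat ⌊0.9087/0.0416667⌋ = 21 → v.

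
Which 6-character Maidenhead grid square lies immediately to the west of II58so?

Longitude subsquare s = 18; −1 → 17 = r.
The latitude characters are unchanged.

II58ro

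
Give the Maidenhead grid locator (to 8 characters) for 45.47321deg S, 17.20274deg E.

JE84om46

Shift to the Maidenhead origin (180°W, 90°S): lon 197.20274, lat 44.52679.
Field: 197.20274/20 → 9 → J, 44.52679/10 → 4 → E; chars JE.
Square: 17.20274/2 → 8, 4.52679/1 → 4; chars 84.
Subsquare: 1.20274/0.0833333 → 14 → o, 0.52679/0.0416667 → 12 → m; chars om.
Extended square: 0.03607/0.00833333 → 4, 0.02679/0.00416667 → 6; chars 46.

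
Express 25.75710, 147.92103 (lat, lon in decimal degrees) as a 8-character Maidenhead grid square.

Add 180° to longitude and 90° to latitude: 327.92103, 115.75710.
Field: lon ⌊327.92103/20⌋ = 16 → Q; lat ⌊115.75710/10⌋ = 11 → L.
Square: lon ⌊7.92103/2⌋ = 3; lat ⌊5.75710/1⌋ = 5.
Subsquare: lon ⌊1.92103/0.0833333⌋ = 23 → x; lat ⌊0.75710/0.0416667⌋ = 18 → s.
Extended square: lon ⌊0.00436/0.00833333⌋ = 0; lat ⌊0.00710/0.00416667⌋ = 1.

QL35xs01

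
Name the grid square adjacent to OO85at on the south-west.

OO75xs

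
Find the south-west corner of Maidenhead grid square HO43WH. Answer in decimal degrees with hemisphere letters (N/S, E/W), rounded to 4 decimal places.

53.2917° N, 30.1667° W

Field H=7, O=14: +7·20° lon, +14·10° lat → SW at lon -40°, lat 50°.
Square 4, 3: +4·2° lon, +3·1° lat → SW at lon -32°, lat 53°.
Subsquare w=22, h=7: +22·0.0833333° lon, +7·0.0416667° lat → SW at lon -30.1667°, lat 53.2917°.
latitude 53.2917° N, longitude 30.1667° W.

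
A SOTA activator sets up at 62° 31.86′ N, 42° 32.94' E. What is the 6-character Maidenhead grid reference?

LP12gm

Offset from 180°W / 90°S: lon 222.5490°, lat 152.5310°.
Field: 222.5490/20 → 11 → L, 152.5310/10 → 15 → P; chars LP.
Square: 2.5490/2 → 1, 2.5310/1 → 2; chars 12.
Subsquare: 0.5490/0.0833333 → 6 → g, 0.5310/0.0416667 → 12 → m; chars gm.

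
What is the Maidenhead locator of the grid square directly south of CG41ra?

Latitude subsquare a = 0; −1 → -1, wraps to 23 = x, carry into square.
Latitude square 1; −1 → 0.
The longitude characters are unchanged.

CG40rx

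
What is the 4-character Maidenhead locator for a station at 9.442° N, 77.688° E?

MJ89

Add 180° to longitude and 90° to latitude: 257.69, 99.44.
Field (20°×10°, letters A–R): lon ⌊257.69/20⌋ = 12 → M; lat ⌊99.44/10⌋ = 9 → J.
Square (2°×1°, digits 0–9): lon ⌊17.69/2⌋ = 8; lat ⌊9.44/1⌋ = 9.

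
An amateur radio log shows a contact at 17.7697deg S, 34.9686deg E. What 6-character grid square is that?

KH72lf

Offset from 180°W / 90°S: lon 214.9686°, lat 72.2303°.
Field: lon ⌊214.9686/20⌋ = 10 → K; lat ⌊72.2303/10⌋ = 7 → H.
Square: lon ⌊14.9686/2⌋ = 7; lat ⌊2.2303/1⌋ = 2.
Subsquare: lon ⌊0.9686/0.0833333⌋ = 11 → l; lat ⌊0.2303/0.0416667⌋ = 5 → f.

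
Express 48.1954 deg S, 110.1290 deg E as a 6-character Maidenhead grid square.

OE51bt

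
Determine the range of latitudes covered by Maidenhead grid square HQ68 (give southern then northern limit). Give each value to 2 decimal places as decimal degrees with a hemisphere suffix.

Field H=7, Q=16: +7·20° lon, +16·10° lat → SW at lon -40°, lat 70°.
Square 6, 8: +6·2° lon, +8·1° lat → SW at lon -28°, lat 78°.
Cell spans 2° lon × 1° lat.
south 78.00° N, north 79.00° N.

78.00° N, 79.00° N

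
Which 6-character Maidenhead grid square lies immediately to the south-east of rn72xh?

Longitude subsquare x = 23; +1 → 24, wraps to 0 = a, carry into square.
Longitude square 7; +1 → 8.
Latitude subsquare h = 7; −1 → 6 = g.

RN82ag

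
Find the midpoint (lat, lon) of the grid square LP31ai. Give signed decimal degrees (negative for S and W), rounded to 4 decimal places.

61.3542, 46.0417

Field L=11, P=15: +11·20° lon, +15·10° lat → SW at lon 40°, lat 60°.
Square 3, 1: +3·2° lon, +1·1° lat → SW at lon 46°, lat 61°.
Subsquare a=0, i=8: +0·0.0833333° lon, +8·0.0416667° lat → SW at lon 46°, lat 61.3333°.
Cell spans 0.0833333° lon × 0.0416667° lat. Centre is SW corner plus half of each.
latitude 61.3542, longitude 46.0417.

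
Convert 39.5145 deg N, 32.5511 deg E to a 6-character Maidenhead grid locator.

KM69gm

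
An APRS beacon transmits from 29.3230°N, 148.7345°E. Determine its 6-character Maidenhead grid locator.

QL49ih

Shift to the Maidenhead origin (180°W, 90°S): lon 328.7345, lat 119.3230.
Field (20°×10°, letters A–R): 328.7345/20 → 16 → Q, 119.3230/10 → 11 → L; chars QL.
Square (2°×1°, digits 0–9): 8.7345/2 → 4, 9.3230/1 → 9; chars 49.
Subsquare (5′×2.5′, letters a–x): 0.7345/0.0833333 → 8 → i, 0.3230/0.0416667 → 7 → h; chars ih.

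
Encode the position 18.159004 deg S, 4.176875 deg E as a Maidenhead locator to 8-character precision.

JH21cu11

Offset from 180°W / 90°S: lon 184.17687°, lat 71.84100°.
Field: 184.17687/20 → 9 → J, 71.84100/10 → 7 → H; chars JH.
Square: 4.17687/2 → 2, 1.84100/1 → 1; chars 21.
Subsquare: 0.17687/0.0833333 → 2 → c, 0.84100/0.0416667 → 20 → u; chars cu.
Extended square: 0.01021/0.00833333 → 1, 0.00766/0.00416667 → 1; chars 11.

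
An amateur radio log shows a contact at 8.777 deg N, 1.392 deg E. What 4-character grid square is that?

Offset from 180°W / 90°S: lon 181.39°, lat 98.78°.
Field: lon ⌊181.39/20⌋ = 9 → J; lat ⌊98.78/10⌋ = 9 → J.
Square: lon ⌊1.39/2⌋ = 0; lat ⌊8.78/1⌋ = 8.

JJ08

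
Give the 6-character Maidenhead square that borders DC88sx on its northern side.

DC89sa

Latitude subsquare x = 23; +1 → 24, wraps to 0 = a, carry into square.
Latitude square 8; +1 → 9.
The longitude characters are unchanged.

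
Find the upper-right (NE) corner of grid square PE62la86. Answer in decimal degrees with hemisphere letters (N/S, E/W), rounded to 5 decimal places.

47.97083° S, 132.99167° E

Field P=15, E=4: +15·20° lon, +4·10° lat → SW at lon 120°, lat -50°.
Square 6, 2: +6·2° lon, +2·1° lat → SW at lon 132°, lat -48°.
Subsquare l=11, a=0: +11·0.0833333° lon, +0·0.0416667° lat → SW at lon 132.917°, lat -48°.
Extended square 8, 6: +8·0.00833333° lon, +6·0.00416667° lat → SW at lon 132.983°, lat -47.975°.
Cell spans 0.00833333° lon × 0.00416667° lat. NE corner is SW corner plus one full cell.
latitude 47.97083° S, longitude 132.99167° E.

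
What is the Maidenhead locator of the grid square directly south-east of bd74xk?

BD84aj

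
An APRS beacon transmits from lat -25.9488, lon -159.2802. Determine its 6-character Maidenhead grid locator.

BG04ib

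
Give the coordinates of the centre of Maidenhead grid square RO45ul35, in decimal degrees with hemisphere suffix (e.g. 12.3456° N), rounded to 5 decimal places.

55.48125° N, 169.69583° E

Field R=17, O=14: +17·20° lon, +14·10° lat → SW at lon 160°, lat 50°.
Square 4, 5: +4·2° lon, +5·1° lat → SW at lon 168°, lat 55°.
Subsquare u=20, l=11: +20·0.0833333° lon, +11·0.0416667° lat → SW at lon 169.667°, lat 55.4583°.
Extended square 3, 5: +3·0.00833333° lon, +5·0.00416667° lat → SW at lon 169.692°, lat 55.4792°.
Cell spans 0.00833333° lon × 0.00416667° lat. Centre is SW corner plus half of each.
latitude 55.48125° N, longitude 169.69583° E.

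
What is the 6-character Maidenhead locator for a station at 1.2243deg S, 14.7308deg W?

II28ps

Add 180° to longitude and 90° to latitude: 165.2692, 88.7757.
Field: lon ⌊165.2692/20⌋ = 8 → I; lat ⌊88.7757/10⌋ = 8 → I.
Square: lon ⌊5.2692/2⌋ = 2; lat ⌊8.7757/1⌋ = 8.
Subsquare: lon ⌊1.2692/0.0833333⌋ = 15 → p; lat ⌊0.7757/0.0416667⌋ = 18 → s.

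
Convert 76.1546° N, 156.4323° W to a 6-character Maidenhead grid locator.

BQ16sd

Add 180° to longitude and 90° to latitude: 23.5677, 166.1546.
Field: lon ⌊23.5677/20⌋ = 1 → B; lat ⌊166.1546/10⌋ = 16 → Q.
Square: lon ⌊3.5677/2⌋ = 1; lat ⌊6.1546/1⌋ = 6.
Subsquare: lon ⌊1.5677/0.0833333⌋ = 18 → s; lat ⌊0.1546/0.0416667⌋ = 3 → d.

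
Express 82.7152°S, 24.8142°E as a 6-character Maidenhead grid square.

KA27jg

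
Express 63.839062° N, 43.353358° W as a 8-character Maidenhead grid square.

Shift to the Maidenhead origin (180°W, 90°S): lon 136.64664, lat 153.83906.
Field (20°×10°, letters A–R): 136.64664/20 → 6 → G, 153.83906/10 → 15 → P; chars GP.
Square (2°×1°, digits 0–9): 16.64664/2 → 8, 3.83906/1 → 3; chars 83.
Subsquare (5′×2.5′, letters a–x): 0.64664/0.0833333 → 7 → h, 0.83906/0.0416667 → 20 → u; chars hu.
Extended square (30″×15″, digits 0–9): 0.06331/0.00833333 → 7, 0.00573/0.00416667 → 1; chars 71.

GP83hu71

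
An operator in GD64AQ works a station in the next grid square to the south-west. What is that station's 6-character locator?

GD54xp

Longitude subsquare a = 0; −1 → -1, wraps to 23 = x, carry into square.
Longitude square 6; −1 → 5.
Latitude subsquare q = 16; −1 → 15 = p.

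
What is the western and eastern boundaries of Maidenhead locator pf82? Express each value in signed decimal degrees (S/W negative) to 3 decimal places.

Field P=15, F=5: +15·20° lon, +5·10° lat → SW at lon 120°, lat -40°.
Square 8, 2: +8·2° lon, +2·1° lat → SW at lon 136°, lat -38°.
Cell spans 2° lon × 1° lat.
west 136.000, east 138.000.

136.000, 138.000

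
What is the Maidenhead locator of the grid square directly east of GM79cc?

Longitude subsquare c = 2; +1 → 3 = d.
The latitude characters are unchanged.

GM79dc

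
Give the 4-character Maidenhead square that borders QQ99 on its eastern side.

Longitude square 9; +1 → 10, wraps to 0, carry into field.
Longitude field Q = 16; +1 → 17 = R.
The latitude characters are unchanged.

RQ09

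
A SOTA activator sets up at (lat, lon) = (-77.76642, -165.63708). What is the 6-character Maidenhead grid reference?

Add 180° to longitude and 90° to latitude: 14.3629, 12.2336.
Field: lon ⌊14.3629/20⌋ = 0 → A; lat ⌊12.2336/10⌋ = 1 → B.
Square: lon ⌊14.3629/2⌋ = 7; lat ⌊2.2336/1⌋ = 2.
Subsquare: lon ⌊0.3629/0.0833333⌋ = 4 → e; lat ⌊0.2336/0.0416667⌋ = 5 → f.

AB72ef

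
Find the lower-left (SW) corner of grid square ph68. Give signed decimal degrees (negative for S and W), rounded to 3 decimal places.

-12.000, 132.000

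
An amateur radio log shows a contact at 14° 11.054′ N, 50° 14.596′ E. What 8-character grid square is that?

Offset from 180°W / 90°S: lon 230.24327°, lat 104.18423°.
Field (20°×10°, letters A–R): 230.24327/20 → 11 → L, 104.18423/10 → 10 → K; chars LK.
Square (2°×1°, digits 0–9): 10.24327/2 → 5, 4.18423/1 → 4; chars 54.
Subsquare (5′×2.5′, letters a–x): 0.24327/0.0833333 → 2 → c, 0.18423/0.0416667 → 4 → e; chars ce.
Extended square (30″×15″, digits 0–9): 0.07660/0.00833333 → 9, 0.01757/0.00416667 → 4; chars 94.

LK54ce94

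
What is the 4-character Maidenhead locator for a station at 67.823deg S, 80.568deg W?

Offset from 180°W / 90°S: lon 99.43°, lat 22.18°.
Field: lon ⌊99.43/20⌋ = 4 → E; lat ⌊22.18/10⌋ = 2 → C.
Square: lon ⌊19.43/2⌋ = 9; lat ⌊2.18/1⌋ = 2.

EC92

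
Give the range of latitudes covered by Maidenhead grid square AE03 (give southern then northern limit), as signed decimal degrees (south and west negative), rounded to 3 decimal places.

-47.000, -46.000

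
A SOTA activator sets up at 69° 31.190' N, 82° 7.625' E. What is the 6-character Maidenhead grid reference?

Shift to the Maidenhead origin (180°W, 90°S): lon 262.1271, lat 159.5198.
Field: lon ⌊262.1271/20⌋ = 13 → N; lat ⌊159.5198/10⌋ = 15 → P.
Square: lon ⌊2.1271/2⌋ = 1; lat ⌊9.5198/1⌋ = 9.
Subsquare: lon ⌊0.1271/0.0833333⌋ = 1 → b; lat ⌊0.5198/0.0416667⌋ = 12 → m.

NP19bm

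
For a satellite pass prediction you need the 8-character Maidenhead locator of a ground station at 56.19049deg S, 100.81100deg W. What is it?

Add 180° to longitude and 90° to latitude: 79.18900, 33.80951.
Field: 79.18900/20 → 3 → D, 33.80951/10 → 3 → D; chars DD.
Square: 19.18900/2 → 9, 3.80951/1 → 3; chars 93.
Subsquare: 1.18900/0.0833333 → 14 → o, 0.80951/0.0416667 → 19 → t; chars ot.
Extended square: 0.02233/0.00833333 → 2, 0.01784/0.00416667 → 4; chars 24.

DD93ot24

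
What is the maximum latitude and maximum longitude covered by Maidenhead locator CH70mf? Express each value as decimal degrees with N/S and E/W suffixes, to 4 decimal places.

19.7500° S, 124.9167° W

Field C=2, H=7: +2·20° lon, +7·10° lat → SW at lon -140°, lat -20°.
Square 7, 0: +7·2° lon, +0·1° lat → SW at lon -126°, lat -20°.
Subsquare m=12, f=5: +12·0.0833333° lon, +5·0.0416667° lat → SW at lon -125°, lat -19.7917°.
Cell spans 0.0833333° lon × 0.0416667° lat. NE corner is SW corner plus one full cell.
latitude 19.7500° S, longitude 124.9167° W.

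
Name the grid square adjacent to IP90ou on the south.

Latitude subsquare u = 20; −1 → 19 = t.
The longitude characters are unchanged.

IP90ot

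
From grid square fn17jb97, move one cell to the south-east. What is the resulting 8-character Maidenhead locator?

Longitude extended square 9; +1 → 10, wraps to 0, carry into subsquare.
Longitude subsquare j = 9; +1 → 10 = k.
Latitude extended square 7; −1 → 6.

FN17kb06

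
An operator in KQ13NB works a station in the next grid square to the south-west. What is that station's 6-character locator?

KQ13ma

Longitude subsquare n = 13; −1 → 12 = m.
Latitude subsquare b = 1; −1 → 0 = a.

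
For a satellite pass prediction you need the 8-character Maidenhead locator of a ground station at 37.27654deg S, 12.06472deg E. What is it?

JF62ar73

Offset from 180°W / 90°S: lon 192.06472°, lat 52.72346°.
Field: lon ⌊192.06472/20⌋ = 9 → J; lat ⌊52.72346/10⌋ = 5 → F.
Square: lon ⌊12.06472/2⌋ = 6; lat ⌊2.72346/1⌋ = 2.
Subsquare: lon ⌊0.06472/0.0833333⌋ = 0 → a; lat ⌊0.72346/0.0416667⌋ = 17 → r.
Extended square: lon ⌊0.06472/0.00833333⌋ = 7; lat ⌊0.01513/0.00416667⌋ = 3.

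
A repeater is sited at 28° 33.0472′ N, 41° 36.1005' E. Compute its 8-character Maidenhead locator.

Add 180° to longitude and 90° to latitude: 221.60168, 118.55079.
Field: lon ⌊221.60168/20⌋ = 11 → L; lat ⌊118.55079/10⌋ = 11 → L.
Square: lon ⌊1.60168/2⌋ = 0; lat ⌊8.55079/1⌋ = 8.
Subsquare: lon ⌊1.60168/0.0833333⌋ = 19 → t; lat ⌊0.55079/0.0416667⌋ = 13 → n.
Extended square: lon ⌊0.01834/0.00833333⌋ = 2; lat ⌊0.00912/0.00416667⌋ = 2.

LL08tn22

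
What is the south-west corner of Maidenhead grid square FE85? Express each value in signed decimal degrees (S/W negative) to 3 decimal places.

-45.000, -64.000

Field F=5, E=4: +5·20° lon, +4·10° lat → SW at lon -80°, lat -50°.
Square 8, 5: +8·2° lon, +5·1° lat → SW at lon -64°, lat -45°.
latitude -45.000, longitude -64.000.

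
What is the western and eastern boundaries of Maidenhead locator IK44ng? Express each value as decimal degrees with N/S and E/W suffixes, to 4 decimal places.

10.9167° W, 10.8333° W

Field I=8, K=10: +8·20° lon, +10·10° lat → SW at lon -20°, lat 10°.
Square 4, 4: +4·2° lon, +4·1° lat → SW at lon -12°, lat 14°.
Subsquare n=13, g=6: +13·0.0833333° lon, +6·0.0416667° lat → SW at lon -10.9167°, lat 14.25°.
Cell spans 0.0833333° lon × 0.0416667° lat.
west 10.9167° W, east 10.8333° W.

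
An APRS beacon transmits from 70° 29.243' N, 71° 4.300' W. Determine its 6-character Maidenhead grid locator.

FQ40ll

Offset from 180°W / 90°S: lon 108.9283°, lat 160.4874°.
Field: 108.9283/20 → 5 → F, 160.4874/10 → 16 → Q; chars FQ.
Square: 8.9283/2 → 4, 0.4874/1 → 0; chars 40.
Subsquare: 0.9283/0.0833333 → 11 → l, 0.4874/0.0416667 → 11 → l; chars ll.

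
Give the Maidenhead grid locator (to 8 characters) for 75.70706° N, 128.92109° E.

Shift to the Maidenhead origin (180°W, 90°S): lon 308.92109, lat 165.70706.
Field (20°×10°, letters A–R): lon ⌊308.92109/20⌋ = 15 → P; lat ⌊165.70706/10⌋ = 16 → Q.
Square (2°×1°, digits 0–9): lon ⌊8.92109/2⌋ = 4; lat ⌊5.70706/1⌋ = 5.
Subsquare (5′×2.5′, letters a–x): lon ⌊0.92109/0.0833333⌋ = 11 → l; lat ⌊0.70706/0.0416667⌋ = 16 → q.
Extended square (30″×15″, digits 0–9): lon ⌊0.00442/0.00833333⌋ = 0; lat ⌊0.04039/0.00416667⌋ = 9.

PQ45lq09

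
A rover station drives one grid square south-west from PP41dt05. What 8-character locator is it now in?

PP41ct94

Longitude extended square 0; −1 → -1, wraps to 9, carry into subsquare.
Longitude subsquare d = 3; −1 → 2 = c.
Latitude extended square 5; −1 → 4.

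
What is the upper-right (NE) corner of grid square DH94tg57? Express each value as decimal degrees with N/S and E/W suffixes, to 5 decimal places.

15.71667° S, 100.36667° W

Field D=3, H=7: +3·20° lon, +7·10° lat → SW at lon -120°, lat -20°.
Square 9, 4: +9·2° lon, +4·1° lat → SW at lon -102°, lat -16°.
Subsquare t=19, g=6: +19·0.0833333° lon, +6·0.0416667° lat → SW at lon -100.417°, lat -15.75°.
Extended square 5, 7: +5·0.00833333° lon, +7·0.00416667° lat → SW at lon -100.375°, lat -15.7208°.
Cell spans 0.00833333° lon × 0.00416667° lat. NE corner is SW corner plus one full cell.
latitude 15.71667° S, longitude 100.36667° W.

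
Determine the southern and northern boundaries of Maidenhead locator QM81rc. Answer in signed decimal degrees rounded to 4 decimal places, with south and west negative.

Field Q=16, M=12: +16·20° lon, +12·10° lat → SW at lon 140°, lat 30°.
Square 8, 1: +8·2° lon, +1·1° lat → SW at lon 156°, lat 31°.
Subsquare r=17, c=2: +17·0.0833333° lon, +2·0.0416667° lat → SW at lon 157.417°, lat 31.0833°.
Cell spans 0.0833333° lon × 0.0416667° lat.
south 31.0833, north 31.1250.

31.0833, 31.1250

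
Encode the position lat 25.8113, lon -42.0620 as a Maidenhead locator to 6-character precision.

GL85xt

Shift to the Maidenhead origin (180°W, 90°S): lon 137.9380, lat 115.8113.
Field (20°×10°, letters A–R): lon ⌊137.9380/20⌋ = 6 → G; lat ⌊115.8113/10⌋ = 11 → L.
Square (2°×1°, digits 0–9): lon ⌊17.9380/2⌋ = 8; lat ⌊5.8113/1⌋ = 5.
Subsquare (5′×2.5′, letters a–x): lon ⌊1.9380/0.0833333⌋ = 23 → x; lat ⌊0.8113/0.0416667⌋ = 19 → t.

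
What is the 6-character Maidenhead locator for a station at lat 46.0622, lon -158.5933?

BN06qb

Shift to the Maidenhead origin (180°W, 90°S): lon 21.4067, lat 136.0622.
Field: lon ⌊21.4067/20⌋ = 1 → B; lat ⌊136.0622/10⌋ = 13 → N.
Square: lon ⌊1.4067/2⌋ = 0; lat ⌊6.0622/1⌋ = 6.
Subsquare: lon ⌊1.4067/0.0833333⌋ = 16 → q; lat ⌊0.0622/0.0416667⌋ = 1 → b.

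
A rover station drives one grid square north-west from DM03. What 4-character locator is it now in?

Longitude square 0; −1 → -1, wraps to 9, carry into field.
Longitude field D = 3; −1 → 2 = C.
Latitude square 3; +1 → 4.

CM94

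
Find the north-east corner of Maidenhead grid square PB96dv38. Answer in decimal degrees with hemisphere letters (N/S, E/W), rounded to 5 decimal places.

Field P=15, B=1: +15·20° lon, +1·10° lat → SW at lon 120°, lat -80°.
Square 9, 6: +9·2° lon, +6·1° lat → SW at lon 138°, lat -74°.
Subsquare d=3, v=21: +3·0.0833333° lon, +21·0.0416667° lat → SW at lon 138.25°, lat -73.125°.
Extended square 3, 8: +3·0.00833333° lon, +8·0.00416667° lat → SW at lon 138.275°, lat -73.0917°.
Cell spans 0.00833333° lon × 0.00416667° lat. NE corner is SW corner plus one full cell.
latitude 73.08750° S, longitude 138.28333° E.

73.08750° S, 138.28333° E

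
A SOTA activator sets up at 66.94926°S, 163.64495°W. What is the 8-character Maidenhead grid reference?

AC83eb22

Add 180° to longitude and 90° to latitude: 16.35505, 23.05074.
Field: lon ⌊16.35505/20⌋ = 0 → A; lat ⌊23.05074/10⌋ = 2 → C.
Square: lon ⌊16.35505/2⌋ = 8; lat ⌊3.05074/1⌋ = 3.
Subsquare: lon ⌊0.35505/0.0833333⌋ = 4 → e; lat ⌊0.05074/0.0416667⌋ = 1 → b.
Extended square: lon ⌊0.02172/0.00833333⌋ = 2; lat ⌊0.00907/0.00416667⌋ = 2.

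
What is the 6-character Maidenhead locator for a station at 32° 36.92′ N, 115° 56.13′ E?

OM72xo

Shift to the Maidenhead origin (180°W, 90°S): lon 295.9355, lat 122.6153.
Field (20°×10°, letters A–R): 295.9355/20 → 14 → O, 122.6153/10 → 12 → M; chars OM.
Square (2°×1°, digits 0–9): 15.9355/2 → 7, 2.6153/1 → 2; chars 72.
Subsquare (5′×2.5′, letters a–x): 1.9355/0.0833333 → 23 → x, 0.6153/0.0416667 → 14 → o; chars xo.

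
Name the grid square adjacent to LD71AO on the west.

Longitude subsquare a = 0; −1 → -1, wraps to 23 = x, carry into square.
Longitude square 7; −1 → 6.
The latitude characters are unchanged.

LD61xo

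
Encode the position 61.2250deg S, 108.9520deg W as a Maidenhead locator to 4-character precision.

Offset from 180°W / 90°S: lon 71.05°, lat 28.77°.
Field: lon ⌊71.05/20⌋ = 3 → D; lat ⌊28.77/10⌋ = 2 → C.
Square: lon ⌊11.05/2⌋ = 5; lat ⌊8.77/1⌋ = 8.

DC58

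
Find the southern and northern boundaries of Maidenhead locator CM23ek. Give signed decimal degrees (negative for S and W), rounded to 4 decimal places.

33.4167, 33.4583

Field C=2, M=12: +2·20° lon, +12·10° lat → SW at lon -140°, lat 30°.
Square 2, 3: +2·2° lon, +3·1° lat → SW at lon -136°, lat 33°.
Subsquare e=4, k=10: +4·0.0833333° lon, +10·0.0416667° lat → SW at lon -135.667°, lat 33.4167°.
Cell spans 0.0833333° lon × 0.0416667° lat.
south 33.4167, north 33.4583.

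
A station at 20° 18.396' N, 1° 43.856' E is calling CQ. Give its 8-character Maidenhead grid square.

JL00uh73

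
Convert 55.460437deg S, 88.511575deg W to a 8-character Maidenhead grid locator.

Shift to the Maidenhead origin (180°W, 90°S): lon 91.48843, lat 34.53956.
Field: 91.48843/20 → 4 → E, 34.53956/10 → 3 → D; chars ED.
Square: 11.48843/2 → 5, 4.53956/1 → 4; chars 54.
Subsquare: 1.48843/0.0833333 → 17 → r, 0.53956/0.0416667 → 12 → m; chars rm.
Extended square: 0.07176/0.00833333 → 8, 0.03956/0.00416667 → 9; chars 89.

ED54rm89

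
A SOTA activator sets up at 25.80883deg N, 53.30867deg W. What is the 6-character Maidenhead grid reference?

Add 180° to longitude and 90° to latitude: 126.6913, 115.8088.
Field (20°×10°, letters A–R): lon ⌊126.6913/20⌋ = 6 → G; lat ⌊115.8088/10⌋ = 11 → L.
Square (2°×1°, digits 0–9): lon ⌊6.6913/2⌋ = 3; lat ⌊5.8088/1⌋ = 5.
Subsquare (5′×2.5′, letters a–x): lon ⌊0.6913/0.0833333⌋ = 8 → i; lat ⌊0.8088/0.0416667⌋ = 19 → t.

GL35it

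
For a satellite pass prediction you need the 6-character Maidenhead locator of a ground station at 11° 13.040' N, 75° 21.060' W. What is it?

Shift to the Maidenhead origin (180°W, 90°S): lon 104.6490, lat 101.2173.
Field (20°×10°, letters A–R): 104.6490/20 → 5 → F, 101.2173/10 → 10 → K; chars FK.
Square (2°×1°, digits 0–9): 4.6490/2 → 2, 1.2173/1 → 1; chars 21.
Subsquare (5′×2.5′, letters a–x): 0.6490/0.0833333 → 7 → h, 0.2173/0.0416667 → 5 → f; chars hf.

FK21hf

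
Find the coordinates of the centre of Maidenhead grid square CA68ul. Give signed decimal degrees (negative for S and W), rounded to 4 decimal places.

Field C=2, A=0: +2·20° lon, +0·10° lat → SW at lon -140°, lat -90°.
Square 6, 8: +6·2° lon, +8·1° lat → SW at lon -128°, lat -82°.
Subsquare u=20, l=11: +20·0.0833333° lon, +11·0.0416667° lat → SW at lon -126.333°, lat -81.5417°.
Cell spans 0.0833333° lon × 0.0416667° lat. Centre is SW corner plus half of each.
latitude -81.5208, longitude -126.2917.

-81.5208, -126.2917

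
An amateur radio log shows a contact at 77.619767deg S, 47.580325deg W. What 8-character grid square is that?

GB62fj01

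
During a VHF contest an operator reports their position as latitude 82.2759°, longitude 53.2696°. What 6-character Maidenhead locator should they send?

Add 180° to longitude and 90° to latitude: 233.2696, 172.2759.
Field (20°×10°, letters A–R): lon ⌊233.2696/20⌋ = 11 → L; lat ⌊172.2759/10⌋ = 17 → R.
Square (2°×1°, digits 0–9): lon ⌊13.2696/2⌋ = 6; lat ⌊2.2759/1⌋ = 2.
Subsquare (5′×2.5′, letters a–x): lon ⌊1.2696/0.0833333⌋ = 15 → p; lat ⌊0.2759/0.0416667⌋ = 6 → g.

LR62pg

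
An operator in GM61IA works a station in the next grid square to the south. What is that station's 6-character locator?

Latitude subsquare a = 0; −1 → -1, wraps to 23 = x, carry into square.
Latitude square 1; −1 → 0.
The longitude characters are unchanged.

GM60ix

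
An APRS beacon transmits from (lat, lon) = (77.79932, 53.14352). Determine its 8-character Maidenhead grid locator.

LQ67nt71

Offset from 180°W / 90°S: lon 233.14352°, lat 167.79932°.
Field (20°×10°, letters A–R): lon ⌊233.14352/20⌋ = 11 → L; lat ⌊167.79932/10⌋ = 16 → Q.
Square (2°×1°, digits 0–9): lon ⌊13.14352/2⌋ = 6; lat ⌊7.79932/1⌋ = 7.
Subsquare (5′×2.5′, letters a–x): lon ⌊1.14352/0.0833333⌋ = 13 → n; lat ⌊0.79932/0.0416667⌋ = 19 → t.
Extended square (30″×15″, digits 0–9): lon ⌊0.06019/0.00833333⌋ = 7; lat ⌊0.00765/0.00416667⌋ = 1.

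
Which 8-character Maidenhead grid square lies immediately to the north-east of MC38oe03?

MC38oe14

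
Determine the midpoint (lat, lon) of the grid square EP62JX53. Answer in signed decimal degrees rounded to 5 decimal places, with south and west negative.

62.97292, -87.20417

Field E=4, P=15: +4·20° lon, +15·10° lat → SW at lon -100°, lat 60°.
Square 6, 2: +6·2° lon, +2·1° lat → SW at lon -88°, lat 62°.
Subsquare j=9, x=23: +9·0.0833333° lon, +23·0.0416667° lat → SW at lon -87.25°, lat 62.9583°.
Extended square 5, 3: +5·0.00833333° lon, +3·0.00416667° lat → SW at lon -87.2083°, lat 62.9708°.
Cell spans 0.00833333° lon × 0.00416667° lat. Centre is SW corner plus half of each.
latitude 62.97292, longitude -87.20417.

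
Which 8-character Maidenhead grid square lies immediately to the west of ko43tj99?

KO43tj89

Longitude extended square 9; −1 → 8.
The latitude characters are unchanged.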